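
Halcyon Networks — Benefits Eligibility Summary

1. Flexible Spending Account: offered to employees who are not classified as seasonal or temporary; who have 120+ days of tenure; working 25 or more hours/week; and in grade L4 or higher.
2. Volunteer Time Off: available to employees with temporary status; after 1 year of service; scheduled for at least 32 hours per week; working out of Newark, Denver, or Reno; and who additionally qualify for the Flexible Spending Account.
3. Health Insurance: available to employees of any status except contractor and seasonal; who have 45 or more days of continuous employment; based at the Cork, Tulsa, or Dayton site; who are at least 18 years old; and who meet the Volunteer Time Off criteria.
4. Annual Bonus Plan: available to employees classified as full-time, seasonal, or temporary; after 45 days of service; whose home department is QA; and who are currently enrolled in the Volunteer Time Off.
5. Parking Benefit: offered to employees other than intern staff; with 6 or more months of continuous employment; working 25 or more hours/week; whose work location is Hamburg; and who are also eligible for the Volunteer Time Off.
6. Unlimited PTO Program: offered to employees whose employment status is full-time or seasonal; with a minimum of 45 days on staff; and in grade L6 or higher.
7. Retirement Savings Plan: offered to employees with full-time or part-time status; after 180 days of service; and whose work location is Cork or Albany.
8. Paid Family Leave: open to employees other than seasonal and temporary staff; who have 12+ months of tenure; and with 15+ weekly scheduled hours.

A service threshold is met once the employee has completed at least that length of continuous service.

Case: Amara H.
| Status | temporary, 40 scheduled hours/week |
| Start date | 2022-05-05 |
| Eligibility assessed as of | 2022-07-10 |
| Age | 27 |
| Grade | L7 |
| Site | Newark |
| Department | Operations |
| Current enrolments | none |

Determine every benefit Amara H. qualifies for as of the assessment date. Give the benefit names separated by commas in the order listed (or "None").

None

Service from 2022-05-05 to 2022-07-10: 66 days.
Flexible Spending Account — status temporary ✗ (excluded) → not eligible.
Volunteer Time Off — status temporary ✓; service 66 days < 1 year (≈365 days) ✗ → not eligible.
Health Insurance — status temporary ✓ (not excluded); service 66 days ≥ 45 days ✓; site Newark ✗ (not Cork, Tulsa, or Dayton) → not eligible.
Annual Bonus Plan — status temporary ✓; service 66 days ≥ 45 days ✓; dept Operations ✗ → not eligible.
Parking Benefit — status temporary ✓ (not excluded); service 66 days < 6 months (≈180 days) ✗ → not eligible.
Unlimited PTO Program — status temporary ✗ (requires full-time or seasonal) → not eligible.
Retirement Savings Plan — status temporary ✗ (requires full-time or part-time) → not eligible.
Paid Family Leave — status temporary ✗ (excluded) → not eligible.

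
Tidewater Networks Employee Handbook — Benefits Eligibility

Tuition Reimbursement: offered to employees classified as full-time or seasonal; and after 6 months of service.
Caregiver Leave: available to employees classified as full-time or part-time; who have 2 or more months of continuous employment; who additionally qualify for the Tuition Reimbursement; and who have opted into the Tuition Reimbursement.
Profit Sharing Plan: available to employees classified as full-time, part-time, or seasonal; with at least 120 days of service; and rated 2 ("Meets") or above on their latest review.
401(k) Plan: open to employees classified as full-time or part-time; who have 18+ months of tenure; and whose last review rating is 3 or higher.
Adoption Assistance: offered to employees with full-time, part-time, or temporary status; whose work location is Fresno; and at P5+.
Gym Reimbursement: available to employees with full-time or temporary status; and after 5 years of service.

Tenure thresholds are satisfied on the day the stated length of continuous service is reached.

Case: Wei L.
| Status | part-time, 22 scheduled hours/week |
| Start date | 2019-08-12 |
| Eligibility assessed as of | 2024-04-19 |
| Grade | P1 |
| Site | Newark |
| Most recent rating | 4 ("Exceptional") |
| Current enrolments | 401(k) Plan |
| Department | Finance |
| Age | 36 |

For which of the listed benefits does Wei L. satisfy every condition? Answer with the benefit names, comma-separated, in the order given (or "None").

Service from 2019-08-12 to 2024-04-19: 1712 days.
Tuition Reimbursement — status part-time ✗ (requires full-time or seasonal) → not eligible.
Caregiver Leave — status part-time ✓; service 1712 days ≥ 2 months (≈60 days) ✓; not eligible for Tuition Reimbursement ✗ → not eligible.
Profit Sharing Plan — status part-time ✓; service 1712 days ≥ 120 days ✓; rating 4 ≥ 2 ✓ → eligible.
401(k) Plan — status part-time ✓; service 1712 days ≥ 18 months (≈540 days) ✓; rating 4 ≥ 3 ✓ → eligible.
Adoption Assistance — status part-time ✓; site Newark ✗ (not Fresno) → not eligible.
Gym Reimbursement — status part-time ✗ (requires full-time or temporary) → not eligible.

Profit Sharing Plan, 401(k) Plan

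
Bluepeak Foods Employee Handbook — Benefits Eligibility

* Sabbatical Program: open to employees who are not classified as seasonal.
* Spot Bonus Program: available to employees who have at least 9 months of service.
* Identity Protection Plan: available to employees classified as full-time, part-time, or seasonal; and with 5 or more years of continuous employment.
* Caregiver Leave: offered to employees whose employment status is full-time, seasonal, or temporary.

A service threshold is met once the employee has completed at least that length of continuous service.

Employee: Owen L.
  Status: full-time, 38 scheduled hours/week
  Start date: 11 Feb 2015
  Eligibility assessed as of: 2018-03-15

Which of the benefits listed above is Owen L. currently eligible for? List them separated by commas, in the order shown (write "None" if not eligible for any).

Service from 11 Feb 2015 to 2018-03-15: 1128 days.
Sabbatical Program — status full-time ✓ (not excluded) → eligible.
Spot Bonus Program — service 1128 days ≥ 9 months (≈270 days) ✓ → eligible.
Identity Protection Plan — status full-time ✓; service 1128 days < 5 years (≈1825 days) ✗ → not eligible.
Caregiver Leave — status full-time ✓ → eligible.

Sabbatical Program, Spot Bonus Program, Caregiver Leave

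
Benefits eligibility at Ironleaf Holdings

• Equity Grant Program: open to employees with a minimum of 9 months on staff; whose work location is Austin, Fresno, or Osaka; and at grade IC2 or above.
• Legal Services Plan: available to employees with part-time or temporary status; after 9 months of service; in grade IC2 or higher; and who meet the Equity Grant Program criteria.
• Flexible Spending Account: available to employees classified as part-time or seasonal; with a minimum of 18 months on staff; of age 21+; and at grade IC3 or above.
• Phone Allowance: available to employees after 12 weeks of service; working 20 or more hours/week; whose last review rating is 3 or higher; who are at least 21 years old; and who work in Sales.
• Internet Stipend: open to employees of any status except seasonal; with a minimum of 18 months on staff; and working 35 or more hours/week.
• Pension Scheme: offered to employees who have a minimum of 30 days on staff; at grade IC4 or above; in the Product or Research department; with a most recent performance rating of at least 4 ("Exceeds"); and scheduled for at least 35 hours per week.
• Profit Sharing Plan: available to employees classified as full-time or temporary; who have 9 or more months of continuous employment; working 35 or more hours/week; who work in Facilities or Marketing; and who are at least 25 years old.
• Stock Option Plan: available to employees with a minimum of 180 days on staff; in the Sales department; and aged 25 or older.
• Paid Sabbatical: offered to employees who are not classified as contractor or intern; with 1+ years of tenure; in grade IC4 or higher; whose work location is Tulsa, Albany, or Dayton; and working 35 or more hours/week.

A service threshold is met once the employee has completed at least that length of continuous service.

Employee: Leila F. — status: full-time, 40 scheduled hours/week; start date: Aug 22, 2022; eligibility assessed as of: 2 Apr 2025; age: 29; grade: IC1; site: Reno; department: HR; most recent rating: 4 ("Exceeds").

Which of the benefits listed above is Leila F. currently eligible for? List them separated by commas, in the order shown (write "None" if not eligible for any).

Internet Stipend

Service from Aug 22, 2022 to 2 Apr 2025: 954 days.
Equity Grant Program — service 954 days ≥ 9 months (≈270 days) ✓; site Reno ✗ (not Austin, Fresno, or Osaka) → not eligible.
Legal Services Plan — status full-time ✗ (requires part-time or temporary) → not eligible.
Flexible Spending Account — status full-time ✗ (requires part-time or seasonal) → not eligible.
Phone Allowance — service 954 days ≥ 12 weeks (≈84 days) ✓; 40 hrs/wk ≥ 20 ✓; rating 4 ≥ 3 ✓; age 29 ≥ 21 ✓; dept HR ✗ → not eligible.
Internet Stipend — status full-time ✓ (not excluded); service 954 days ≥ 18 months (≈540 days) ✓; 40 hrs/wk ≥ 35 ✓ → eligible.
Pension Scheme — service 954 days ≥ 30 days ✓; grade IC1 < IC4 ✗ → not eligible.
Profit Sharing Plan — status full-time ✓; service 954 days ≥ 9 months (≈270 days) ✓; 40 hrs/wk ≥ 35 ✓; dept HR ✗ → not eligible.
Stock Option Plan — service 954 days ≥ 180 days ✓; dept HR ✗ → not eligible.
Paid Sabbatical — status full-time ✓ (not excluded); service 954 days ≥ 1 year (≈365 days) ✓; grade IC1 < IC4 ✗ → not eligible.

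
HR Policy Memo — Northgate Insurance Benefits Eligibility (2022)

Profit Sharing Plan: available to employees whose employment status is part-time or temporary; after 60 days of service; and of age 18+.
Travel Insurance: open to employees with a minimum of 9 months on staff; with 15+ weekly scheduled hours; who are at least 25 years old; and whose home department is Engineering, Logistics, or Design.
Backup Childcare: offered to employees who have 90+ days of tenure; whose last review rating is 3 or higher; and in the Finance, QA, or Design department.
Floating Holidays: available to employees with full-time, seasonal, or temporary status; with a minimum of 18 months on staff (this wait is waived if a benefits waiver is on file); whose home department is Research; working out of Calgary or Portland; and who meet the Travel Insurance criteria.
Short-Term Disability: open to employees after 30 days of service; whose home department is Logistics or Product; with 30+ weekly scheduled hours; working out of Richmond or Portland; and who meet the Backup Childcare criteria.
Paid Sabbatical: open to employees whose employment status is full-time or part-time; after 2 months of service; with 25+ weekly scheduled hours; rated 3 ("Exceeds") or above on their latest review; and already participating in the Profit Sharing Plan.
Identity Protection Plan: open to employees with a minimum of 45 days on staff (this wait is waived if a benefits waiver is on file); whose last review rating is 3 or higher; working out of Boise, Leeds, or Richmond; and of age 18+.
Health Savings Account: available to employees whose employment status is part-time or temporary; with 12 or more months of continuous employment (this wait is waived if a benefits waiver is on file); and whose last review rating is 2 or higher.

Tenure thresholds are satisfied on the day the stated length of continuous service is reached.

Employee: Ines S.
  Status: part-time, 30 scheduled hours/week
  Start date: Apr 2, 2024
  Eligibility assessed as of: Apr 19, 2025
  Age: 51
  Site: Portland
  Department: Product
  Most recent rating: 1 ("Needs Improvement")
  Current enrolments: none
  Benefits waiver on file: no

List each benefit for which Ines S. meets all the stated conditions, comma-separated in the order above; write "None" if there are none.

Profit Sharing Plan

Service from Apr 2, 2024 to Apr 19, 2025: 382 days.
Profit Sharing Plan — status part-time ✓; service 382 days ≥ 60 days ✓; age 51 ≥ 18 ✓ → eligible.
Travel Insurance — service 382 days ≥ 9 months (≈270 days) ✓; 30 hrs/wk ≥ 15 ✓; age 51 ≥ 25 ✓; dept Product ✗ → not eligible.
Backup Childcare — service 382 days ≥ 90 days ✓; rating 1 < 3 ✗ → not eligible.
Floating Holidays — status part-time ✗ (requires full-time, seasonal, or temporary) → not eligible.
Short-Term Disability — service 382 days ≥ 30 days ✓; dept Product ✓; 30 hrs/wk ≥ 30 ✓; site Portland ✓; not eligible for Backup Childcare ✗ → not eligible.
Paid Sabbatical — status part-time ✓; service 382 days ≥ 2 months (≈60 days) ✓; 30 hrs/wk ≥ 25 ✓; rating 1 < 3 ✗ → not eligible.
Identity Protection Plan — no waiver, service 382 days ≥ 45 days ✓; rating 1 < 3 ✗ → not eligible.
Health Savings Account — status part-time ✓; no waiver, service 382 days ≥ 12 months (≈360 days) ✓; rating 1 < 2 ✗ → not eligible.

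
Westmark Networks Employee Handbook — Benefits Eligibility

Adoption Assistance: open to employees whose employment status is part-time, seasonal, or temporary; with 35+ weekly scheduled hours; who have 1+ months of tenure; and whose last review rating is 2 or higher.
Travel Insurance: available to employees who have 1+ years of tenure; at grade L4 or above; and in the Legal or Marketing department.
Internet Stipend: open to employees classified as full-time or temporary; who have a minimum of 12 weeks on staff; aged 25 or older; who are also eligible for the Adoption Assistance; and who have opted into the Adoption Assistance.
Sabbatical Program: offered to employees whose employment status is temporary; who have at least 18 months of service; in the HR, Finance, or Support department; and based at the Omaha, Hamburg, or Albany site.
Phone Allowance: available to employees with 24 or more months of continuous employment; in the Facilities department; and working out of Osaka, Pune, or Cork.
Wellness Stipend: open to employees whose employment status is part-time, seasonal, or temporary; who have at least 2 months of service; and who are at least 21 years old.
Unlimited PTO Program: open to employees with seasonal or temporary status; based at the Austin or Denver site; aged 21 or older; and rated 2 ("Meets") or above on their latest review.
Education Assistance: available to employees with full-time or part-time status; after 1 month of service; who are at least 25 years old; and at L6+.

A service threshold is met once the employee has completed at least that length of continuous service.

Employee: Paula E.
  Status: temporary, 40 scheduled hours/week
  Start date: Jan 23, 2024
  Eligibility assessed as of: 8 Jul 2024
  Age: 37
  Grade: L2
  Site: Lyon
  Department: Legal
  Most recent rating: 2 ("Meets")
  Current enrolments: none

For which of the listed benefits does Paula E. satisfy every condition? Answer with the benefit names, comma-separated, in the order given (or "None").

Service from Jan 23, 2024 to 8 Jul 2024: 167 days.
Adoption Assistance — status temporary ✓; 40 hrs/wk ≥ 35 ✓; service 167 days ≥ 1 month (≈30 days) ✓; rating 2 ≥ 2 ✓ → eligible.
Travel Insurance — service 167 days < 1 year (≈365 days) ✗ → not eligible.
Internet Stipend — status temporary ✓; service 167 days ≥ 12 weeks (≈84 days) ✓; age 37 ≥ 25 ✓; eligible for Adoption Assistance ✓; not enrolled in Adoption Assistance ✗ → not eligible.
Sabbatical Program — status temporary ✓; service 167 days < 18 months (≈540 days) ✗ → not eligible.
Phone Allowance — service 167 days < 24 months (≈720 days) ✗ → not eligible.
Wellness Stipend — status temporary ✓; service 167 days ≥ 2 months (≈60 days) ✓; age 37 ≥ 21 ✓ → eligible.
Unlimited PTO Program — status temporary ✓; site Lyon ✗ (not Austin or Denver) → not eligible.
Education Assistance — status temporary ✗ (requires full-time or part-time) → not eligible.

Adoption Assistance, Wellness Stipend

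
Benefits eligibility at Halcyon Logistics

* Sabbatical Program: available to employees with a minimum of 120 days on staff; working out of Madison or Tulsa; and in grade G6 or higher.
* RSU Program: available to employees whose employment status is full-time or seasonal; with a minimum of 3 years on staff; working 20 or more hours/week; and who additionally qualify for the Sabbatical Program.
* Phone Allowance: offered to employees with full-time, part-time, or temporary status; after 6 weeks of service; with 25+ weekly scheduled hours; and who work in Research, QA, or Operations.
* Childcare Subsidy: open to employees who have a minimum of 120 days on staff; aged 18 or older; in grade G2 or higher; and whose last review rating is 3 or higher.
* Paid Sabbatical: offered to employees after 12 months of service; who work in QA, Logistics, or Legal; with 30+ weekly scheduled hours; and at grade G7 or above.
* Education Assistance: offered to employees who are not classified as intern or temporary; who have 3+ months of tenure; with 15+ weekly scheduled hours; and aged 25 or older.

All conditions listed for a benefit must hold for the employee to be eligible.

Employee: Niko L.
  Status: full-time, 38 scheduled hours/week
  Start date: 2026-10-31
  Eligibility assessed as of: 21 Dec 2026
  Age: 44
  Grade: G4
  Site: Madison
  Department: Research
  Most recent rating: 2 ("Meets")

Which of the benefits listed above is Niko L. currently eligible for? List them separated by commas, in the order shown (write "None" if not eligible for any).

Phone Allowance

Service from 2026-10-31 to 21 Dec 2026: 51 days.
Sabbatical Program — service 51 days < 120 days ✗ → not eligible.
RSU Program — status full-time ✓; service 51 days < 3 years (≈1095 days) ✗ → not eligible.
Phone Allowance — status full-time ✓; service 51 days ≥ 6 weeks (≈42 days) ✓; 38 hrs/wk ≥ 25 ✓; dept Research ✓ → eligible.
Childcare Subsidy — service 51 days < 120 days ✗ → not eligible.
Paid Sabbatical — service 51 days < 12 months (≈360 days) ✗ → not eligible.
Education Assistance — status full-time ✓ (not excluded); service 51 days < 3 months (≈90 days) ✗ → not eligible.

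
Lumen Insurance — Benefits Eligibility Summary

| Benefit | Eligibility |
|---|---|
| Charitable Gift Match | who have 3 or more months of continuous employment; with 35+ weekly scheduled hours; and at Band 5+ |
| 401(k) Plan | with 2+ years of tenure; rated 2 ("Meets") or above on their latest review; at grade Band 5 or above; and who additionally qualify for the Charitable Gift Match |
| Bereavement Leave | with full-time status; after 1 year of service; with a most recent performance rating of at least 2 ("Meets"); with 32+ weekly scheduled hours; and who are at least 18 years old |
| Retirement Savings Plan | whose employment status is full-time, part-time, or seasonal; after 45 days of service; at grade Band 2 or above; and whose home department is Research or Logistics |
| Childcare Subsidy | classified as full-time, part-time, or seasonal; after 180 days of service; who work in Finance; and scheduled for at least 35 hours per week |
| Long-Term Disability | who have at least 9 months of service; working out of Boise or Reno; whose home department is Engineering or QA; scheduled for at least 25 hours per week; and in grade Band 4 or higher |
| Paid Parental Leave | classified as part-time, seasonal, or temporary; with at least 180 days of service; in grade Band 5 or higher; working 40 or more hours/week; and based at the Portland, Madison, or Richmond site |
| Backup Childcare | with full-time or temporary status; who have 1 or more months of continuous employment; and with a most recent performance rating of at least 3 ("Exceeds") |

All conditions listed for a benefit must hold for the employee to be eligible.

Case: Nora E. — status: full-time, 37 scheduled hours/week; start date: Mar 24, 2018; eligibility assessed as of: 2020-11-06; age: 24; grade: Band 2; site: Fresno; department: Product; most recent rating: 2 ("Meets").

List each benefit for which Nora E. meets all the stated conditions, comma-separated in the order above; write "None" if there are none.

Bereavement Leave

Service from Mar 24, 2018 to 2020-11-06: 958 days.
Charitable Gift Match — service 958 days ≥ 3 months (≈90 days) ✓; 37 hrs/wk ≥ 35 ✓; grade Band 2 < Band 5 ✗ → not eligible.
401(k) Plan — service 958 days ≥ 2 years (≈730 days) ✓; rating 2 ≥ 2 ✓; grade Band 2 < Band 5 ✗ → not eligible.
Bereavement Leave — status full-time ✓; service 958 days ≥ 1 year (≈365 days) ✓; rating 2 ≥ 2 ✓; 37 hrs/wk ≥ 32 ✓; age 24 ≥ 18 ✓ → eligible.
Retirement Savings Plan — status full-time ✓; service 958 days ≥ 45 days ✓; grade Band 2 ≥ Band 2 ✓; dept Product ✗ → not eligible.
Childcare Subsidy — status full-time ✓; service 958 days ≥ 180 days ✓; dept Product ✗ → not eligible.
Long-Term Disability — service 958 days ≥ 9 months (≈270 days) ✓; site Fresno ✗ (not Boise or Reno) → not eligible.
Paid Parental Leave — status full-time ✗ (requires part-time, seasonal, or temporary) → not eligible.
Backup Childcare — status full-time ✓; service 958 days ≥ 1 month (≈30 days) ✓; rating 2 < 3 ✗ → not eligible.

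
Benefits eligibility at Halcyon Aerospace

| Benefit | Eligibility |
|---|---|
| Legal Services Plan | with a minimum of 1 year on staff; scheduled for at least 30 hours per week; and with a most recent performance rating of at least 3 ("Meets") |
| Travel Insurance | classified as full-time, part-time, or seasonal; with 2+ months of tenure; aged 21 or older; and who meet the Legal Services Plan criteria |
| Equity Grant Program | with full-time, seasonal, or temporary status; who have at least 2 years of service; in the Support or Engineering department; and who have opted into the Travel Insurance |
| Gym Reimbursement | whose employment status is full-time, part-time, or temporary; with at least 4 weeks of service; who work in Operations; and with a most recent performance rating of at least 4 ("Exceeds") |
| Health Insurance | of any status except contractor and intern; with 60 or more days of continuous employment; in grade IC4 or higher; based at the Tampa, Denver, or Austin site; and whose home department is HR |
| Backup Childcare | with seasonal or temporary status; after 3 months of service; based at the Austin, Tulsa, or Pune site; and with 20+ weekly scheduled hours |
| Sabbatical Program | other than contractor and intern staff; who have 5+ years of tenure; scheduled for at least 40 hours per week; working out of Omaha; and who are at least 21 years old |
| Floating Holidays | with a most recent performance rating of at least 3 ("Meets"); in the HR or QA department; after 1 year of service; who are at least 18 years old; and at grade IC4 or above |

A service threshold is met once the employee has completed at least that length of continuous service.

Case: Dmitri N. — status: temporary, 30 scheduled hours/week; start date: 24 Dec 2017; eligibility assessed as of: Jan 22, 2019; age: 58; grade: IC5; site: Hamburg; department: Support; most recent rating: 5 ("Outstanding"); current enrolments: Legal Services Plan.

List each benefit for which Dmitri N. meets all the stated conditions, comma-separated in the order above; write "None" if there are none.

Legal Services Plan

Service from 24 Dec 2017 to Jan 22, 2019: 394 days.
Legal Services Plan — service 394 days ≥ 1 year (≈365 days) ✓; 30 hrs/wk ≥ 30 ✓; rating 5 ≥ 3 ✓ → eligible.
Travel Insurance — status temporary ✗ (requires full-time, part-time, or seasonal) → not eligible.
Equity Grant Program — status temporary ✓; service 394 days < 2 years (≈730 days) ✗ → not eligible.
Gym Reimbursement — status temporary ✓; service 394 days ≥ 4 weeks (≈28 days) ✓; dept Support ✗ → not eligible.
Health Insurance — status temporary ✓ (not excluded); service 394 days ≥ 60 days ✓; grade IC5 ≥ IC4 ✓; site Hamburg ✗ (not Tampa, Denver, or Austin) → not eligible.
Backup Childcare — status temporary ✓; service 394 days ≥ 3 months (≈90 days) ✓; site Hamburg ✗ (not Austin, Tulsa, or Pune) → not eligible.
Sabbatical Program — status temporary ✓ (not excluded); service 394 days < 5 years (≈1825 days) ✗ → not eligible.
Floating Holidays — rating 5 ≥ 3 ✓; dept Support ✗ → not eligible.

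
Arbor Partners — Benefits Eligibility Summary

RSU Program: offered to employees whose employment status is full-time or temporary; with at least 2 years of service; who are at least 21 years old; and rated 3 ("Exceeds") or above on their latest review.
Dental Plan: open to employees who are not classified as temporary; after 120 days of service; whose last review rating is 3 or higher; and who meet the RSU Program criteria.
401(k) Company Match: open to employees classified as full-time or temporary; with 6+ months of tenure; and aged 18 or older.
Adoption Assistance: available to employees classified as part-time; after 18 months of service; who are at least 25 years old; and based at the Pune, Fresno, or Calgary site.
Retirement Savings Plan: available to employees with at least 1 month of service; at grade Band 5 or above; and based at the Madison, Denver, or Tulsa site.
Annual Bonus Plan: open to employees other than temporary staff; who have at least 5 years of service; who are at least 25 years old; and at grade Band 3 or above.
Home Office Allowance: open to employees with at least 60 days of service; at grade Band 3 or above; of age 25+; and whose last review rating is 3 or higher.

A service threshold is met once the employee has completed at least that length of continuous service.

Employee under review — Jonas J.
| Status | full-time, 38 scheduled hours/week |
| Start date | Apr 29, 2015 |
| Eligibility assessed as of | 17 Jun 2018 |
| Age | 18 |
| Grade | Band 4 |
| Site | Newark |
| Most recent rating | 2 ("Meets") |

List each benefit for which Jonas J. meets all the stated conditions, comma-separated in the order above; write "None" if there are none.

401(k) Company Match

Service from Apr 29, 2015 to 17 Jun 2018: 1145 days.
RSU Program — status full-time ✓; service 1145 days ≥ 2 years (≈730 days) ✓; age 18 < 21 ✗ → not eligible.
Dental Plan — status full-time ✓ (not excluded); service 1145 days ≥ 120 days ✓; rating 2 < 3 ✗ → not eligible.
401(k) Company Match — status full-time ✓; service 1145 days ≥ 6 months (≈180 days) ✓; age 18 ≥ 18 ✓ → eligible.
Adoption Assistance — status full-time ✗ (requires part-time) → not eligible.
Retirement Savings Plan — service 1145 days ≥ 1 month (≈30 days) ✓; grade Band 4 < Band 5 ✗ → not eligible.
Annual Bonus Plan — status full-time ✓ (not excluded); service 1145 days < 5 years (≈1825 days) ✗ → not eligible.
Home Office Allowance — service 1145 days ≥ 60 days ✓; grade Band 4 ≥ Band 3 ✓; age 18 < 25 ✗ → not eligible.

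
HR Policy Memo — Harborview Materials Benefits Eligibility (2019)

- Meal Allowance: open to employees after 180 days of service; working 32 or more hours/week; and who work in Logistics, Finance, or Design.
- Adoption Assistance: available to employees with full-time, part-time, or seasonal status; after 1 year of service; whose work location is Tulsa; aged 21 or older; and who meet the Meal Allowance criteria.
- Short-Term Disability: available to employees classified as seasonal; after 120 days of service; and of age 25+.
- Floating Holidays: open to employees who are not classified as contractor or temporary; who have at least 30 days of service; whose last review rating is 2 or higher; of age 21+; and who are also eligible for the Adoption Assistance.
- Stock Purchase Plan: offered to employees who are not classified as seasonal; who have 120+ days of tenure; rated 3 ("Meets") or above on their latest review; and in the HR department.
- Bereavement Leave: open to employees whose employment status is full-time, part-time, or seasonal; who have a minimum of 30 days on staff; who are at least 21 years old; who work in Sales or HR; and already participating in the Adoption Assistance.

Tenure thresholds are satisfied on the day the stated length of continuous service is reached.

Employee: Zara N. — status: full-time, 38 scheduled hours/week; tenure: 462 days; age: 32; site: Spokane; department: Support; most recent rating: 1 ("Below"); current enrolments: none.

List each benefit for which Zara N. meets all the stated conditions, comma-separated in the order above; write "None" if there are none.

None

Meal Allowance — service 462 days ≥ 180 days ✓; 38 hrs/wk ≥ 32 ✓; dept Support ✗ → not eligible.
Adoption Assistance — status full-time ✓; service 462 days ≥ 1 year (≈365 days) ✓; site Spokane ✗ (not Tulsa) → not eligible.
Short-Term Disability — status full-time ✗ (requires seasonal) → not eligible.
Floating Holidays — status full-time ✓ (not excluded); service 462 days ≥ 30 days ✓; rating 1 < 2 ✗ → not eligible.
Stock Purchase Plan — status full-time ✓ (not excluded); service 462 days ≥ 120 days ✓; rating 1 < 3 ✗ → not eligible.
Bereavement Leave — status full-time ✓; service 462 days ≥ 30 days ✓; age 32 ≥ 21 ✓; dept Support ✗ → not eligible.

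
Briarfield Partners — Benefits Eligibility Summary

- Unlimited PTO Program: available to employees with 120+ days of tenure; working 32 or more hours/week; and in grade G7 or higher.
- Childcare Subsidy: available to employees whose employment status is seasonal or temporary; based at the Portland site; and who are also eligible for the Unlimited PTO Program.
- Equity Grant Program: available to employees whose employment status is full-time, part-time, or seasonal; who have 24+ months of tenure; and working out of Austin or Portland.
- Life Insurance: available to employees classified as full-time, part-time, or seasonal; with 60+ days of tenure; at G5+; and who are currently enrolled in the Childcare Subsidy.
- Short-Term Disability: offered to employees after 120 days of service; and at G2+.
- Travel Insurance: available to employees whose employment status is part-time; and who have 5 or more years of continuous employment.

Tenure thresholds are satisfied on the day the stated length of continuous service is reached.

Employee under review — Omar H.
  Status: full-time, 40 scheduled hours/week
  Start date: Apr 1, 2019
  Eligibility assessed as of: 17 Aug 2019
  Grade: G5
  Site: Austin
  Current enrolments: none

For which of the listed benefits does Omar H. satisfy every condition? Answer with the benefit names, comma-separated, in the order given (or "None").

Service from Apr 1, 2019 to 17 Aug 2019: 138 days.
Unlimited PTO Program — service 138 days ≥ 120 days ✓; 40 hrs/wk ≥ 32 ✓; grade G5 < G7 ✗ → not eligible.
Childcare Subsidy — status full-time ✗ (requires seasonal or temporary) → not eligible.
Equity Grant Program — status full-time ✓; service 138 days < 24 months (≈720 days) ✗ → not eligible.
Life Insurance — status full-time ✓; service 138 days ≥ 60 days ✓; grade G5 ≥ G5 ✓; not enrolled in Childcare Subsidy ✗ → not eligible.
Short-Term Disability — service 138 days ≥ 120 days ✓; grade G5 ≥ G2 ✓ → eligible.
Travel Insurance — status full-time ✗ (requires part-time) → not eligible.

Short-Term Disability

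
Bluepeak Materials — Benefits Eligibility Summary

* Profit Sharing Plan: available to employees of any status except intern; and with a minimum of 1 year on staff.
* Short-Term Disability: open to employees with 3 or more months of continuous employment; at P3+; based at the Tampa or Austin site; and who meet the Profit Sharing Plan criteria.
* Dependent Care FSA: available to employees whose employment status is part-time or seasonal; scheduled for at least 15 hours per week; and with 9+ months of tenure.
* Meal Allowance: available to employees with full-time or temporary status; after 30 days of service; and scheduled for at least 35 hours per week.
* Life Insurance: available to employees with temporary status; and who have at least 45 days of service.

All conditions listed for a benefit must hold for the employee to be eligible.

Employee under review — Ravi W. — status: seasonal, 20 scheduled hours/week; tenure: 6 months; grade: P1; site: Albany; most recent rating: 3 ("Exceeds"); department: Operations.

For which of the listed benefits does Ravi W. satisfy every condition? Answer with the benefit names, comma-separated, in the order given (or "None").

Profit Sharing Plan — status seasonal ✓ (not excluded); service 6 months < 1 year (≈365 days) ✗ → not eligible.
Short-Term Disability — service 6 months ≥ 3 months ✓; grade P1 < P3 ✗ → not eligible.
Dependent Care FSA — status seasonal ✓; 20 hrs/wk ≥ 15 ✓; service 6 months < 9 months ✗ → not eligible.
Meal Allowance — status seasonal ✗ (requires full-time or temporary) → not eligible.
Life Insurance — status seasonal ✗ (requires temporary) → not eligible.

None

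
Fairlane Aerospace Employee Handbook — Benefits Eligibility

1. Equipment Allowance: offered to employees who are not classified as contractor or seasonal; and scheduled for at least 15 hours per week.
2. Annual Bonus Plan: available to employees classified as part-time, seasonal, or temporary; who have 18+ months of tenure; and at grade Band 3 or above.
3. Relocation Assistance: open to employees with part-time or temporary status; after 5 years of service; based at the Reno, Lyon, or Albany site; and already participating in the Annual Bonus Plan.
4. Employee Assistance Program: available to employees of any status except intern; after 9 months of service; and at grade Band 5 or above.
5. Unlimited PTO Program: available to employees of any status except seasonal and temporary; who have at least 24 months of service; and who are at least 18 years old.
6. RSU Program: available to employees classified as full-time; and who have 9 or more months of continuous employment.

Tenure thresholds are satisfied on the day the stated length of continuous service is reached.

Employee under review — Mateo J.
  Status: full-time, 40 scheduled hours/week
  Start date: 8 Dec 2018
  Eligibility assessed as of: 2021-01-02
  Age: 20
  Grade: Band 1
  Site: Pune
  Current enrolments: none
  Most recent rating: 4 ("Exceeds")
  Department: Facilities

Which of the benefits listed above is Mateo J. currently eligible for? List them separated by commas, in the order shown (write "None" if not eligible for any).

Service from 8 Dec 2018 to 2021-01-02: 756 days.
Equipment Allowance — status full-time ✓ (not excluded); 40 hrs/wk ≥ 15 ✓ → eligible.
Annual Bonus Plan — status full-time ✗ (requires part-time, seasonal, or temporary) → not eligible.
Relocation Assistance — status full-time ✗ (requires part-time or temporary) → not eligible.
Employee Assistance Program — status full-time ✓ (not excluded); service 756 days ≥ 9 months (≈270 days) ✓; grade Band 1 < Band 5 ✗ → not eligible.
Unlimited PTO Program — status full-time ✓ (not excluded); service 756 days ≥ 24 months (≈720 days) ✓; age 20 ≥ 18 ✓ → eligible.
RSU Program — status full-time ✓; service 756 days ≥ 9 months (≈270 days) ✓ → eligible.

Equipment Allowance, Unlimited PTO Program, RSU Program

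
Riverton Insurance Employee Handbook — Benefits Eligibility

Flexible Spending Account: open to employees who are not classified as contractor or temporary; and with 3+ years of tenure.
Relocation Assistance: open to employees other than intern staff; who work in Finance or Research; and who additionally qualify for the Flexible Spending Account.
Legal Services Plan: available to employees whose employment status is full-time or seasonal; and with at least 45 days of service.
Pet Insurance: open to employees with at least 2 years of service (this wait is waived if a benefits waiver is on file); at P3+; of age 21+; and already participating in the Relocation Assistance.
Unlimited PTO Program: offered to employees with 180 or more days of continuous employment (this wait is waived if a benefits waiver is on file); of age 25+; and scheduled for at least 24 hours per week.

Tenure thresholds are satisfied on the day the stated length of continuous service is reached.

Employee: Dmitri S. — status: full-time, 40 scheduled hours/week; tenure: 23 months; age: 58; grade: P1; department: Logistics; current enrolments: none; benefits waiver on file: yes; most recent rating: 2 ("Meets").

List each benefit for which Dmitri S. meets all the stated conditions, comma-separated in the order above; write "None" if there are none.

Legal Services Plan, Unlimited PTO Program

Flexible Spending Account — status full-time ✓ (not excluded); service 23 months < 3 years (≈1095 days) ✗ → not eligible.
Relocation Assistance — status full-time ✓ (not excluded); dept Logistics ✗ → not eligible.
Legal Services Plan — status full-time ✓; service 23 months ≥ 45 days ✓ → eligible.
Pet Insurance — benefits waiver on file ✓; grade P1 < P3 ✗ → not eligible.
Unlimited PTO Program — benefits waiver on file ✓; age 58 ≥ 25 ✓; 40 hrs/wk ≥ 24 ✓ → eligible.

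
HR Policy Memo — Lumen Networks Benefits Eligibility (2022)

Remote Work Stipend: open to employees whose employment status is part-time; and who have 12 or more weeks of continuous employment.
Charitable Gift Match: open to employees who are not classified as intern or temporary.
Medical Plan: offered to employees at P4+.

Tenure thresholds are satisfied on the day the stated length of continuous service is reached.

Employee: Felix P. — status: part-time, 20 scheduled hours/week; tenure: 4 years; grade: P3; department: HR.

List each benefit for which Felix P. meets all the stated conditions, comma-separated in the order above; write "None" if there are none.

Remote Work Stipend, Charitable Gift Match

Remote Work Stipend — status part-time ✓; service 4 years ≥ 12 weeks (≈84 days) ✓ → eligible.
Charitable Gift Match — status part-time ✓ (not excluded) → eligible.
Medical Plan — grade P3 < P4 ✗ → not eligible.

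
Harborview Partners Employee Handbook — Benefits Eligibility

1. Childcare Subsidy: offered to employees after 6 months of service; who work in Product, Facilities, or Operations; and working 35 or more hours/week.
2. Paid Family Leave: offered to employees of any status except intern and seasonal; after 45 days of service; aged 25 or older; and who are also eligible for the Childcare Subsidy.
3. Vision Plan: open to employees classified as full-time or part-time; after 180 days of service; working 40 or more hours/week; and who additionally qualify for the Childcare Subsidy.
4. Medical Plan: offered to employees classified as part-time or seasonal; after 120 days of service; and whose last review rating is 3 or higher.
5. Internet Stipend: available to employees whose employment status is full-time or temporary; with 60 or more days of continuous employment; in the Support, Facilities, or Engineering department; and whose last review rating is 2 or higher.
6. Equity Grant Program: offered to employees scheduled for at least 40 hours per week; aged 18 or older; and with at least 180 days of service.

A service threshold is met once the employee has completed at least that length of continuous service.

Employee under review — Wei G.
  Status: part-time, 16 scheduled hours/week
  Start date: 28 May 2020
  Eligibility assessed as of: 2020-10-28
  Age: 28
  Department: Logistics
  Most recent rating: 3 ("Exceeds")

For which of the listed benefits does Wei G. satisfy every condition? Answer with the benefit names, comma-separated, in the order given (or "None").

Medical Plan

Service from 28 May 2020 to 2020-10-28: 153 days.
Childcare Subsidy — service 153 days < 6 months (≈180 days) ✗ → not eligible.
Paid Family Leave — status part-time ✓ (not excluded); service 153 days ≥ 45 days ✓; age 28 ≥ 25 ✓; not eligible for Childcare Subsidy ✗ → not eligible.
Vision Plan — status part-time ✓; service 153 days < 180 days ✗ → not eligible.
Medical Plan — status part-time ✓; service 153 days ≥ 120 days ✓; rating 3 ≥ 3 ✓ → eligible.
Internet Stipend — status part-time ✗ (requires full-time or temporary) → not eligible.
Equity Grant Program — 16 hrs/wk < 40 ✗ → not eligible.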